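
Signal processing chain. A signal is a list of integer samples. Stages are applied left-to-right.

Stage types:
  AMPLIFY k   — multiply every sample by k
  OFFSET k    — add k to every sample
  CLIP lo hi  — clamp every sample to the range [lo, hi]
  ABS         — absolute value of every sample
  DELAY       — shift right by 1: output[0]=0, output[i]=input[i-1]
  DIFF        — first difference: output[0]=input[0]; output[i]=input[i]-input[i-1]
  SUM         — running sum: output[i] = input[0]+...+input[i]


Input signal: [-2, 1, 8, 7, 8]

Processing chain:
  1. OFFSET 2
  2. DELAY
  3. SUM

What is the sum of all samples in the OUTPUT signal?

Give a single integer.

Answer: 38

Derivation:
Input: [-2, 1, 8, 7, 8]
Stage 1 (OFFSET 2): -2+2=0, 1+2=3, 8+2=10, 7+2=9, 8+2=10 -> [0, 3, 10, 9, 10]
Stage 2 (DELAY): [0, 0, 3, 10, 9] = [0, 0, 3, 10, 9] -> [0, 0, 3, 10, 9]
Stage 3 (SUM): sum[0..0]=0, sum[0..1]=0, sum[0..2]=3, sum[0..3]=13, sum[0..4]=22 -> [0, 0, 3, 13, 22]
Output sum: 38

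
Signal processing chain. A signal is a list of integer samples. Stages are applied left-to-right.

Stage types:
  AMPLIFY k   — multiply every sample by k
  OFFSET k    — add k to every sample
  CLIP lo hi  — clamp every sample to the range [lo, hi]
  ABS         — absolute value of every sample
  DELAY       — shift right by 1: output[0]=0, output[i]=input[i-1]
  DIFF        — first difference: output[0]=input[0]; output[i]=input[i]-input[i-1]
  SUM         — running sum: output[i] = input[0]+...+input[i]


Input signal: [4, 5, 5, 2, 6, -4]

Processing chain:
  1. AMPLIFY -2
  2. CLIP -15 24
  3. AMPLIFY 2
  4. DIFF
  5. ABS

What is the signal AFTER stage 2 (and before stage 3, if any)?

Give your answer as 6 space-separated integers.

Input: [4, 5, 5, 2, 6, -4]
Stage 1 (AMPLIFY -2): 4*-2=-8, 5*-2=-10, 5*-2=-10, 2*-2=-4, 6*-2=-12, -4*-2=8 -> [-8, -10, -10, -4, -12, 8]
Stage 2 (CLIP -15 24): clip(-8,-15,24)=-8, clip(-10,-15,24)=-10, clip(-10,-15,24)=-10, clip(-4,-15,24)=-4, clip(-12,-15,24)=-12, clip(8,-15,24)=8 -> [-8, -10, -10, -4, -12, 8]

Answer: -8 -10 -10 -4 -12 8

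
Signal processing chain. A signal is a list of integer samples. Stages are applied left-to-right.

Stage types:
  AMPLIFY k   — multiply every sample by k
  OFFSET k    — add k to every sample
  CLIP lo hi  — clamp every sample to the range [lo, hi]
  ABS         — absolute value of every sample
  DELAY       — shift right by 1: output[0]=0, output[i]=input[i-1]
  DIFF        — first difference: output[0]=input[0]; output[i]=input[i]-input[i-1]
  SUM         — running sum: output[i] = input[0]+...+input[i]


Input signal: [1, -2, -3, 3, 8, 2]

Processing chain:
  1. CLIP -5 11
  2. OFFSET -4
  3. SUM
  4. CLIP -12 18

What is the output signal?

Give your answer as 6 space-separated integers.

Input: [1, -2, -3, 3, 8, 2]
Stage 1 (CLIP -5 11): clip(1,-5,11)=1, clip(-2,-5,11)=-2, clip(-3,-5,11)=-3, clip(3,-5,11)=3, clip(8,-5,11)=8, clip(2,-5,11)=2 -> [1, -2, -3, 3, 8, 2]
Stage 2 (OFFSET -4): 1+-4=-3, -2+-4=-6, -3+-4=-7, 3+-4=-1, 8+-4=4, 2+-4=-2 -> [-3, -6, -7, -1, 4, -2]
Stage 3 (SUM): sum[0..0]=-3, sum[0..1]=-9, sum[0..2]=-16, sum[0..3]=-17, sum[0..4]=-13, sum[0..5]=-15 -> [-3, -9, -16, -17, -13, -15]
Stage 4 (CLIP -12 18): clip(-3,-12,18)=-3, clip(-9,-12,18)=-9, clip(-16,-12,18)=-12, clip(-17,-12,18)=-12, clip(-13,-12,18)=-12, clip(-15,-12,18)=-12 -> [-3, -9, -12, -12, -12, -12]

Answer: -3 -9 -12 -12 -12 -12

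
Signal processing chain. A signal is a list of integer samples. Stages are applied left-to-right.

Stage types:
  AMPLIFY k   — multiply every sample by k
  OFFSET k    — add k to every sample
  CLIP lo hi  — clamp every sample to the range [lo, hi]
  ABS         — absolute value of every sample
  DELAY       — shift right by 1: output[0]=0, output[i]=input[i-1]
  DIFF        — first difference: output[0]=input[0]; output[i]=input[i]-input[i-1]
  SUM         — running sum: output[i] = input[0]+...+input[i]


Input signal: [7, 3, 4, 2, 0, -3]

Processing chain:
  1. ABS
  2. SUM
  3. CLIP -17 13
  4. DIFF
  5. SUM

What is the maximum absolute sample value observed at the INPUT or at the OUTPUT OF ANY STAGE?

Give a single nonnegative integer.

Input: [7, 3, 4, 2, 0, -3] (max |s|=7)
Stage 1 (ABS): |7|=7, |3|=3, |4|=4, |2|=2, |0|=0, |-3|=3 -> [7, 3, 4, 2, 0, 3] (max |s|=7)
Stage 2 (SUM): sum[0..0]=7, sum[0..1]=10, sum[0..2]=14, sum[0..3]=16, sum[0..4]=16, sum[0..5]=19 -> [7, 10, 14, 16, 16, 19] (max |s|=19)
Stage 3 (CLIP -17 13): clip(7,-17,13)=7, clip(10,-17,13)=10, clip(14,-17,13)=13, clip(16,-17,13)=13, clip(16,-17,13)=13, clip(19,-17,13)=13 -> [7, 10, 13, 13, 13, 13] (max |s|=13)
Stage 4 (DIFF): s[0]=7, 10-7=3, 13-10=3, 13-13=0, 13-13=0, 13-13=0 -> [7, 3, 3, 0, 0, 0] (max |s|=7)
Stage 5 (SUM): sum[0..0]=7, sum[0..1]=10, sum[0..2]=13, sum[0..3]=13, sum[0..4]=13, sum[0..5]=13 -> [7, 10, 13, 13, 13, 13] (max |s|=13)
Overall max amplitude: 19

Answer: 19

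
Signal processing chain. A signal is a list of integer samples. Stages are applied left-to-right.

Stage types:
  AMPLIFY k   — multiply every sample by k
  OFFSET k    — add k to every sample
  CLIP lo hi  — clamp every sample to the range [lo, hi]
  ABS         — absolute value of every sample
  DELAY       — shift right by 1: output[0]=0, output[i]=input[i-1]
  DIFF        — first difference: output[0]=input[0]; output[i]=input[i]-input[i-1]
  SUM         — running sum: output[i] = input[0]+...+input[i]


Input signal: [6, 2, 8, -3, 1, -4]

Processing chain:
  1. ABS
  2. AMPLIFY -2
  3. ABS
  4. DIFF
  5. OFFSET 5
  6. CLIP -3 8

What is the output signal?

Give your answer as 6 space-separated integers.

Input: [6, 2, 8, -3, 1, -4]
Stage 1 (ABS): |6|=6, |2|=2, |8|=8, |-3|=3, |1|=1, |-4|=4 -> [6, 2, 8, 3, 1, 4]
Stage 2 (AMPLIFY -2): 6*-2=-12, 2*-2=-4, 8*-2=-16, 3*-2=-6, 1*-2=-2, 4*-2=-8 -> [-12, -4, -16, -6, -2, -8]
Stage 3 (ABS): |-12|=12, |-4|=4, |-16|=16, |-6|=6, |-2|=2, |-8|=8 -> [12, 4, 16, 6, 2, 8]
Stage 4 (DIFF): s[0]=12, 4-12=-8, 16-4=12, 6-16=-10, 2-6=-4, 8-2=6 -> [12, -8, 12, -10, -4, 6]
Stage 5 (OFFSET 5): 12+5=17, -8+5=-3, 12+5=17, -10+5=-5, -4+5=1, 6+5=11 -> [17, -3, 17, -5, 1, 11]
Stage 6 (CLIP -3 8): clip(17,-3,8)=8, clip(-3,-3,8)=-3, clip(17,-3,8)=8, clip(-5,-3,8)=-3, clip(1,-3,8)=1, clip(11,-3,8)=8 -> [8, -3, 8, -3, 1, 8]

Answer: 8 -3 8 -3 1 8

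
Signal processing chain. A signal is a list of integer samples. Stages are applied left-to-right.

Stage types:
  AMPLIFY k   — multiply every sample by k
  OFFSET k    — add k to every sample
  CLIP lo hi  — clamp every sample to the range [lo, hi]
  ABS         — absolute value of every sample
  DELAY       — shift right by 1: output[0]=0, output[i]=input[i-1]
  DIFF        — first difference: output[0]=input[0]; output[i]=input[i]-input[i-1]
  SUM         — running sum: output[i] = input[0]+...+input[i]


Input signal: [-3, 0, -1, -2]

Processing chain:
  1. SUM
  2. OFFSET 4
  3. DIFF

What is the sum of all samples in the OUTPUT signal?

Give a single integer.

Input: [-3, 0, -1, -2]
Stage 1 (SUM): sum[0..0]=-3, sum[0..1]=-3, sum[0..2]=-4, sum[0..3]=-6 -> [-3, -3, -4, -6]
Stage 2 (OFFSET 4): -3+4=1, -3+4=1, -4+4=0, -6+4=-2 -> [1, 1, 0, -2]
Stage 3 (DIFF): s[0]=1, 1-1=0, 0-1=-1, -2-0=-2 -> [1, 0, -1, -2]
Output sum: -2

Answer: -2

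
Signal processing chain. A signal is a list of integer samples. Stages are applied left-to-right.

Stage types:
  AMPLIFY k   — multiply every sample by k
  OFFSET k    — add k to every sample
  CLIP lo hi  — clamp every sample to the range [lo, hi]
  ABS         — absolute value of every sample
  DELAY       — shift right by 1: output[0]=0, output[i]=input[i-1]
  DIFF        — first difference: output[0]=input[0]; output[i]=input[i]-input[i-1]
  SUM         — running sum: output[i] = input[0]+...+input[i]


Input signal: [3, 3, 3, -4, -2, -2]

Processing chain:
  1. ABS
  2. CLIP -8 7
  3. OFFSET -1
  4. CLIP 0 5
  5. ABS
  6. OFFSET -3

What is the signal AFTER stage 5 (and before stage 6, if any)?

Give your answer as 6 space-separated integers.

Input: [3, 3, 3, -4, -2, -2]
Stage 1 (ABS): |3|=3, |3|=3, |3|=3, |-4|=4, |-2|=2, |-2|=2 -> [3, 3, 3, 4, 2, 2]
Stage 2 (CLIP -8 7): clip(3,-8,7)=3, clip(3,-8,7)=3, clip(3,-8,7)=3, clip(4,-8,7)=4, clip(2,-8,7)=2, clip(2,-8,7)=2 -> [3, 3, 3, 4, 2, 2]
Stage 3 (OFFSET -1): 3+-1=2, 3+-1=2, 3+-1=2, 4+-1=3, 2+-1=1, 2+-1=1 -> [2, 2, 2, 3, 1, 1]
Stage 4 (CLIP 0 5): clip(2,0,5)=2, clip(2,0,5)=2, clip(2,0,5)=2, clip(3,0,5)=3, clip(1,0,5)=1, clip(1,0,5)=1 -> [2, 2, 2, 3, 1, 1]
Stage 5 (ABS): |2|=2, |2|=2, |2|=2, |3|=3, |1|=1, |1|=1 -> [2, 2, 2, 3, 1, 1]

Answer: 2 2 2 3 1 1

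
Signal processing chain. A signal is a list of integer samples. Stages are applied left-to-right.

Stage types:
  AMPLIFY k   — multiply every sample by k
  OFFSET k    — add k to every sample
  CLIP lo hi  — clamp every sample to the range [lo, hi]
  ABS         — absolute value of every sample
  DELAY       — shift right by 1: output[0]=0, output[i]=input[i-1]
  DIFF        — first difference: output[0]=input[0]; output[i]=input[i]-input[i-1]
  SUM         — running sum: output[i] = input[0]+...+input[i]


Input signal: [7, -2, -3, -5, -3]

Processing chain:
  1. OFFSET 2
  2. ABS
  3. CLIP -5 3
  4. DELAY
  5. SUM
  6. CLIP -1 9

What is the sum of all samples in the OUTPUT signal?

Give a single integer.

Answer: 17

Derivation:
Input: [7, -2, -3, -5, -3]
Stage 1 (OFFSET 2): 7+2=9, -2+2=0, -3+2=-1, -5+2=-3, -3+2=-1 -> [9, 0, -1, -3, -1]
Stage 2 (ABS): |9|=9, |0|=0, |-1|=1, |-3|=3, |-1|=1 -> [9, 0, 1, 3, 1]
Stage 3 (CLIP -5 3): clip(9,-5,3)=3, clip(0,-5,3)=0, clip(1,-5,3)=1, clip(3,-5,3)=3, clip(1,-5,3)=1 -> [3, 0, 1, 3, 1]
Stage 4 (DELAY): [0, 3, 0, 1, 3] = [0, 3, 0, 1, 3] -> [0, 3, 0, 1, 3]
Stage 5 (SUM): sum[0..0]=0, sum[0..1]=3, sum[0..2]=3, sum[0..3]=4, sum[0..4]=7 -> [0, 3, 3, 4, 7]
Stage 6 (CLIP -1 9): clip(0,-1,9)=0, clip(3,-1,9)=3, clip(3,-1,9)=3, clip(4,-1,9)=4, clip(7,-1,9)=7 -> [0, 3, 3, 4, 7]
Output sum: 17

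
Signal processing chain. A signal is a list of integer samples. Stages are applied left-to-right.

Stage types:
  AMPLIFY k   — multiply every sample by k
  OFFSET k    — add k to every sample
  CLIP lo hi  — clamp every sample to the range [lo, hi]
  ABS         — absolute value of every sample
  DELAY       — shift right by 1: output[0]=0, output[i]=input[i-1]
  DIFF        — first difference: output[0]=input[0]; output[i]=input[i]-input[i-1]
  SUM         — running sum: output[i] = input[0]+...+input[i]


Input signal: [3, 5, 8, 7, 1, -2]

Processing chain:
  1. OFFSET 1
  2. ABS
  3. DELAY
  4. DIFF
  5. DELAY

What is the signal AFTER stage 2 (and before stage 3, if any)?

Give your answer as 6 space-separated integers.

Input: [3, 5, 8, 7, 1, -2]
Stage 1 (OFFSET 1): 3+1=4, 5+1=6, 8+1=9, 7+1=8, 1+1=2, -2+1=-1 -> [4, 6, 9, 8, 2, -1]
Stage 2 (ABS): |4|=4, |6|=6, |9|=9, |8|=8, |2|=2, |-1|=1 -> [4, 6, 9, 8, 2, 1]

Answer: 4 6 9 8 2 1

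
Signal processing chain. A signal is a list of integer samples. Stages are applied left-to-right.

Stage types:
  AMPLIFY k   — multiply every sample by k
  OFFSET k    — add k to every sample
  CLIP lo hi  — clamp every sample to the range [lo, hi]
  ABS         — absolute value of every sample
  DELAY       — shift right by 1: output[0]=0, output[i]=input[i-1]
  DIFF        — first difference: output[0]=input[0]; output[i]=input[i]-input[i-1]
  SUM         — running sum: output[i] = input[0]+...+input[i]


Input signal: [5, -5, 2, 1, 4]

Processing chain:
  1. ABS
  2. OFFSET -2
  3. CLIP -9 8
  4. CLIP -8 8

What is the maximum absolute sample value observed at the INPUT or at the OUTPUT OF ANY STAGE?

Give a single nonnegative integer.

Input: [5, -5, 2, 1, 4] (max |s|=5)
Stage 1 (ABS): |5|=5, |-5|=5, |2|=2, |1|=1, |4|=4 -> [5, 5, 2, 1, 4] (max |s|=5)
Stage 2 (OFFSET -2): 5+-2=3, 5+-2=3, 2+-2=0, 1+-2=-1, 4+-2=2 -> [3, 3, 0, -1, 2] (max |s|=3)
Stage 3 (CLIP -9 8): clip(3,-9,8)=3, clip(3,-9,8)=3, clip(0,-9,8)=0, clip(-1,-9,8)=-1, clip(2,-9,8)=2 -> [3, 3, 0, -1, 2] (max |s|=3)
Stage 4 (CLIP -8 8): clip(3,-8,8)=3, clip(3,-8,8)=3, clip(0,-8,8)=0, clip(-1,-8,8)=-1, clip(2,-8,8)=2 -> [3, 3, 0, -1, 2] (max |s|=3)
Overall max amplitude: 5

Answer: 5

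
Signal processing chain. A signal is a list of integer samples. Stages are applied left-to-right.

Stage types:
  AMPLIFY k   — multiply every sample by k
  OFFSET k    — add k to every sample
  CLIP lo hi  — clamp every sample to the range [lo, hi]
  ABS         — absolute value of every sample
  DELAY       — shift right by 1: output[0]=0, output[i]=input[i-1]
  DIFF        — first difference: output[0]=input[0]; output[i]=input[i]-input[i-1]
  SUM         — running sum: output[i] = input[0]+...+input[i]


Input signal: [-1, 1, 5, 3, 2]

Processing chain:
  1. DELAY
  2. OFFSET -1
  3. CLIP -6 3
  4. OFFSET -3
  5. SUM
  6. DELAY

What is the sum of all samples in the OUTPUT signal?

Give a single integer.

Input: [-1, 1, 5, 3, 2]
Stage 1 (DELAY): [0, -1, 1, 5, 3] = [0, -1, 1, 5, 3] -> [0, -1, 1, 5, 3]
Stage 2 (OFFSET -1): 0+-1=-1, -1+-1=-2, 1+-1=0, 5+-1=4, 3+-1=2 -> [-1, -2, 0, 4, 2]
Stage 3 (CLIP -6 3): clip(-1,-6,3)=-1, clip(-2,-6,3)=-2, clip(0,-6,3)=0, clip(4,-6,3)=3, clip(2,-6,3)=2 -> [-1, -2, 0, 3, 2]
Stage 4 (OFFSET -3): -1+-3=-4, -2+-3=-5, 0+-3=-3, 3+-3=0, 2+-3=-1 -> [-4, -5, -3, 0, -1]
Stage 5 (SUM): sum[0..0]=-4, sum[0..1]=-9, sum[0..2]=-12, sum[0..3]=-12, sum[0..4]=-13 -> [-4, -9, -12, -12, -13]
Stage 6 (DELAY): [0, -4, -9, -12, -12] = [0, -4, -9, -12, -12] -> [0, -4, -9, -12, -12]
Output sum: -37

Answer: -37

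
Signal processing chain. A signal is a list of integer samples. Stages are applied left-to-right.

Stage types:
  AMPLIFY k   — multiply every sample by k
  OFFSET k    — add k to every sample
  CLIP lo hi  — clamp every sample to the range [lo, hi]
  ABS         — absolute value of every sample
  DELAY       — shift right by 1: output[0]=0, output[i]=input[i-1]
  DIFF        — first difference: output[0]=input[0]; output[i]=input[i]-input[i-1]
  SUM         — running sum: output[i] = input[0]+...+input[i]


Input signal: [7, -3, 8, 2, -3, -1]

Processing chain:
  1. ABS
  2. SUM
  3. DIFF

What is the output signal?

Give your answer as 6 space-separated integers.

Input: [7, -3, 8, 2, -3, -1]
Stage 1 (ABS): |7|=7, |-3|=3, |8|=8, |2|=2, |-3|=3, |-1|=1 -> [7, 3, 8, 2, 3, 1]
Stage 2 (SUM): sum[0..0]=7, sum[0..1]=10, sum[0..2]=18, sum[0..3]=20, sum[0..4]=23, sum[0..5]=24 -> [7, 10, 18, 20, 23, 24]
Stage 3 (DIFF): s[0]=7, 10-7=3, 18-10=8, 20-18=2, 23-20=3, 24-23=1 -> [7, 3, 8, 2, 3, 1]

Answer: 7 3 8 2 3 1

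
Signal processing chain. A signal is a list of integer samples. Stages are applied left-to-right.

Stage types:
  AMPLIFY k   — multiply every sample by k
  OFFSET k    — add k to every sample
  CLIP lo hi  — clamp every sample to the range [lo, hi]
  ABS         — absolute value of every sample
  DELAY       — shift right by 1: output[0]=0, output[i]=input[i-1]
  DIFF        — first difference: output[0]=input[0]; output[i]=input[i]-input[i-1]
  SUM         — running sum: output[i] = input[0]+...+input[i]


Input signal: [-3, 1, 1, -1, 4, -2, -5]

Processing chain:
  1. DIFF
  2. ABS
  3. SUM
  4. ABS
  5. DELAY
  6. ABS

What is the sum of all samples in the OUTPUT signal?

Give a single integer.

Input: [-3, 1, 1, -1, 4, -2, -5]
Stage 1 (DIFF): s[0]=-3, 1--3=4, 1-1=0, -1-1=-2, 4--1=5, -2-4=-6, -5--2=-3 -> [-3, 4, 0, -2, 5, -6, -3]
Stage 2 (ABS): |-3|=3, |4|=4, |0|=0, |-2|=2, |5|=5, |-6|=6, |-3|=3 -> [3, 4, 0, 2, 5, 6, 3]
Stage 3 (SUM): sum[0..0]=3, sum[0..1]=7, sum[0..2]=7, sum[0..3]=9, sum[0..4]=14, sum[0..5]=20, sum[0..6]=23 -> [3, 7, 7, 9, 14, 20, 23]
Stage 4 (ABS): |3|=3, |7|=7, |7|=7, |9|=9, |14|=14, |20|=20, |23|=23 -> [3, 7, 7, 9, 14, 20, 23]
Stage 5 (DELAY): [0, 3, 7, 7, 9, 14, 20] = [0, 3, 7, 7, 9, 14, 20] -> [0, 3, 7, 7, 9, 14, 20]
Stage 6 (ABS): |0|=0, |3|=3, |7|=7, |7|=7, |9|=9, |14|=14, |20|=20 -> [0, 3, 7, 7, 9, 14, 20]
Output sum: 60

Answer: 60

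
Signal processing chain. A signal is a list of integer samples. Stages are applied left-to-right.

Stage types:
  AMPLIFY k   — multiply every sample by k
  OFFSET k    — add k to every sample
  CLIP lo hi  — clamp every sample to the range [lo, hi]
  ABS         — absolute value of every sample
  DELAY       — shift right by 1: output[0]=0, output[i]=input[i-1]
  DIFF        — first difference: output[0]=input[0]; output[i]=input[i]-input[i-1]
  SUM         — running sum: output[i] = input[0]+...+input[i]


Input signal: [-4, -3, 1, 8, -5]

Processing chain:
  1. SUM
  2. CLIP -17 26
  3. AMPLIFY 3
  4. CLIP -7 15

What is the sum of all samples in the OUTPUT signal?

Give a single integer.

Answer: -22

Derivation:
Input: [-4, -3, 1, 8, -5]
Stage 1 (SUM): sum[0..0]=-4, sum[0..1]=-7, sum[0..2]=-6, sum[0..3]=2, sum[0..4]=-3 -> [-4, -7, -6, 2, -3]
Stage 2 (CLIP -17 26): clip(-4,-17,26)=-4, clip(-7,-17,26)=-7, clip(-6,-17,26)=-6, clip(2,-17,26)=2, clip(-3,-17,26)=-3 -> [-4, -7, -6, 2, -3]
Stage 3 (AMPLIFY 3): -4*3=-12, -7*3=-21, -6*3=-18, 2*3=6, -3*3=-9 -> [-12, -21, -18, 6, -9]
Stage 4 (CLIP -7 15): clip(-12,-7,15)=-7, clip(-21,-7,15)=-7, clip(-18,-7,15)=-7, clip(6,-7,15)=6, clip(-9,-7,15)=-7 -> [-7, -7, -7, 6, -7]
Output sum: -22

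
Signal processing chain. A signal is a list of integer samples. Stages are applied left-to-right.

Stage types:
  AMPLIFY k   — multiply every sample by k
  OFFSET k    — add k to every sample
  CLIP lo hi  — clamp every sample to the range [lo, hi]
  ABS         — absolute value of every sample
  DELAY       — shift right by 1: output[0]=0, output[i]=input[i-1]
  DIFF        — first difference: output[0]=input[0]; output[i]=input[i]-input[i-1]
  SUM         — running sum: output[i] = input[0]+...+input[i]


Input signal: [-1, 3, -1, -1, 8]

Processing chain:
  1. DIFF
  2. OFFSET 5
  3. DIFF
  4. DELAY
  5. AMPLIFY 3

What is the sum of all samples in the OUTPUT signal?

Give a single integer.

Input: [-1, 3, -1, -1, 8]
Stage 1 (DIFF): s[0]=-1, 3--1=4, -1-3=-4, -1--1=0, 8--1=9 -> [-1, 4, -4, 0, 9]
Stage 2 (OFFSET 5): -1+5=4, 4+5=9, -4+5=1, 0+5=5, 9+5=14 -> [4, 9, 1, 5, 14]
Stage 3 (DIFF): s[0]=4, 9-4=5, 1-9=-8, 5-1=4, 14-5=9 -> [4, 5, -8, 4, 9]
Stage 4 (DELAY): [0, 4, 5, -8, 4] = [0, 4, 5, -8, 4] -> [0, 4, 5, -8, 4]
Stage 5 (AMPLIFY 3): 0*3=0, 4*3=12, 5*3=15, -8*3=-24, 4*3=12 -> [0, 12, 15, -24, 12]
Output sum: 15

Answer: 15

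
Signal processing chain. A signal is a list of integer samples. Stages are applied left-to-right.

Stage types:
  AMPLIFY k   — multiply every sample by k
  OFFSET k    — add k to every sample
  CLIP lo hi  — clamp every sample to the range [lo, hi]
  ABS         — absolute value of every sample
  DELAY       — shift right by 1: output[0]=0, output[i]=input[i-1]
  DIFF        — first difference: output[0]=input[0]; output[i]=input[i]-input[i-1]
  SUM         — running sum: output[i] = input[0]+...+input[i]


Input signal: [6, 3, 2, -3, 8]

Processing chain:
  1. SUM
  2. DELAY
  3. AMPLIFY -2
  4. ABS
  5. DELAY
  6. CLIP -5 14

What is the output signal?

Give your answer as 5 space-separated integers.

Input: [6, 3, 2, -3, 8]
Stage 1 (SUM): sum[0..0]=6, sum[0..1]=9, sum[0..2]=11, sum[0..3]=8, sum[0..4]=16 -> [6, 9, 11, 8, 16]
Stage 2 (DELAY): [0, 6, 9, 11, 8] = [0, 6, 9, 11, 8] -> [0, 6, 9, 11, 8]
Stage 3 (AMPLIFY -2): 0*-2=0, 6*-2=-12, 9*-2=-18, 11*-2=-22, 8*-2=-16 -> [0, -12, -18, -22, -16]
Stage 4 (ABS): |0|=0, |-12|=12, |-18|=18, |-22|=22, |-16|=16 -> [0, 12, 18, 22, 16]
Stage 5 (DELAY): [0, 0, 12, 18, 22] = [0, 0, 12, 18, 22] -> [0, 0, 12, 18, 22]
Stage 6 (CLIP -5 14): clip(0,-5,14)=0, clip(0,-5,14)=0, clip(12,-5,14)=12, clip(18,-5,14)=14, clip(22,-5,14)=14 -> [0, 0, 12, 14, 14]

Answer: 0 0 12 14 14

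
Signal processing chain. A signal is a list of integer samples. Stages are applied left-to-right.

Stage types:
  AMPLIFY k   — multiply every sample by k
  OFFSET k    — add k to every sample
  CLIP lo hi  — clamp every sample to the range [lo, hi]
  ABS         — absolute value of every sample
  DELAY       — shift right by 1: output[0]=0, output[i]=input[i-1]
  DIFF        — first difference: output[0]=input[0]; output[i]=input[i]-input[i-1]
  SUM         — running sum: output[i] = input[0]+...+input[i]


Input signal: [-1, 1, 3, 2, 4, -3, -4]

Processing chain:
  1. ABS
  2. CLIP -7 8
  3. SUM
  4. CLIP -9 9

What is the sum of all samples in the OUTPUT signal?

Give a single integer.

Answer: 42

Derivation:
Input: [-1, 1, 3, 2, 4, -3, -4]
Stage 1 (ABS): |-1|=1, |1|=1, |3|=3, |2|=2, |4|=4, |-3|=3, |-4|=4 -> [1, 1, 3, 2, 4, 3, 4]
Stage 2 (CLIP -7 8): clip(1,-7,8)=1, clip(1,-7,8)=1, clip(3,-7,8)=3, clip(2,-7,8)=2, clip(4,-7,8)=4, clip(3,-7,8)=3, clip(4,-7,8)=4 -> [1, 1, 3, 2, 4, 3, 4]
Stage 3 (SUM): sum[0..0]=1, sum[0..1]=2, sum[0..2]=5, sum[0..3]=7, sum[0..4]=11, sum[0..5]=14, sum[0..6]=18 -> [1, 2, 5, 7, 11, 14, 18]
Stage 4 (CLIP -9 9): clip(1,-9,9)=1, clip(2,-9,9)=2, clip(5,-9,9)=5, clip(7,-9,9)=7, clip(11,-9,9)=9, clip(14,-9,9)=9, clip(18,-9,9)=9 -> [1, 2, 5, 7, 9, 9, 9]
Output sum: 42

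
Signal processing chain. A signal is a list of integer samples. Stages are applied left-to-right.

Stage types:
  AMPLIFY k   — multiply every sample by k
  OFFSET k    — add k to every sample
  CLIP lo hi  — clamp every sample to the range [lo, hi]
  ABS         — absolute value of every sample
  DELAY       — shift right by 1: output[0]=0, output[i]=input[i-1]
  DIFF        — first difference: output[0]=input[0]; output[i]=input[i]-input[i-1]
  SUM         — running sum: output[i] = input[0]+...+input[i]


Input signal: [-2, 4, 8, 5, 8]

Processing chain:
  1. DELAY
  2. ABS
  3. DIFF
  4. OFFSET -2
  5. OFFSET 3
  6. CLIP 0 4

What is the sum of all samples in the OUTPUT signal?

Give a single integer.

Input: [-2, 4, 8, 5, 8]
Stage 1 (DELAY): [0, -2, 4, 8, 5] = [0, -2, 4, 8, 5] -> [0, -2, 4, 8, 5]
Stage 2 (ABS): |0|=0, |-2|=2, |4|=4, |8|=8, |5|=5 -> [0, 2, 4, 8, 5]
Stage 3 (DIFF): s[0]=0, 2-0=2, 4-2=2, 8-4=4, 5-8=-3 -> [0, 2, 2, 4, -3]
Stage 4 (OFFSET -2): 0+-2=-2, 2+-2=0, 2+-2=0, 4+-2=2, -3+-2=-5 -> [-2, 0, 0, 2, -5]
Stage 5 (OFFSET 3): -2+3=1, 0+3=3, 0+3=3, 2+3=5, -5+3=-2 -> [1, 3, 3, 5, -2]
Stage 6 (CLIP 0 4): clip(1,0,4)=1, clip(3,0,4)=3, clip(3,0,4)=3, clip(5,0,4)=4, clip(-2,0,4)=0 -> [1, 3, 3, 4, 0]
Output sum: 11

Answer: 11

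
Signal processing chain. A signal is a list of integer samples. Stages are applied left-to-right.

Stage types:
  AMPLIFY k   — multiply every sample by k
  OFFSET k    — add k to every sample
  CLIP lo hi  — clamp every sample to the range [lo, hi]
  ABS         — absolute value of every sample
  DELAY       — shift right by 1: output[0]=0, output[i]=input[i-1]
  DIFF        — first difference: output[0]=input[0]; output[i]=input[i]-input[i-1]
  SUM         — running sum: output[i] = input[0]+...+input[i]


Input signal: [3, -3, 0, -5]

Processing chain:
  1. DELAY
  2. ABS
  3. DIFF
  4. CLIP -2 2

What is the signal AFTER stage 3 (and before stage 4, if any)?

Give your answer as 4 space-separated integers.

Answer: 0 3 0 -3

Derivation:
Input: [3, -3, 0, -5]
Stage 1 (DELAY): [0, 3, -3, 0] = [0, 3, -3, 0] -> [0, 3, -3, 0]
Stage 2 (ABS): |0|=0, |3|=3, |-3|=3, |0|=0 -> [0, 3, 3, 0]
Stage 3 (DIFF): s[0]=0, 3-0=3, 3-3=0, 0-3=-3 -> [0, 3, 0, -3]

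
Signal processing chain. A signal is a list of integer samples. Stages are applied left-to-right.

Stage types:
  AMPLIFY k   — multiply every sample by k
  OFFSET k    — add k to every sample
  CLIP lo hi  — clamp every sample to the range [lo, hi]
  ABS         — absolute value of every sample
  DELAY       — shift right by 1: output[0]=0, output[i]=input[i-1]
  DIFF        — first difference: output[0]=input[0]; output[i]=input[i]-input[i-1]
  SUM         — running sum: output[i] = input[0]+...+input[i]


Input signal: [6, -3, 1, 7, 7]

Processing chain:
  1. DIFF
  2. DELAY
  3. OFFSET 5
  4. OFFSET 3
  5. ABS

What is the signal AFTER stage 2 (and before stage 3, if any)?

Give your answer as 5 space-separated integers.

Input: [6, -3, 1, 7, 7]
Stage 1 (DIFF): s[0]=6, -3-6=-9, 1--3=4, 7-1=6, 7-7=0 -> [6, -9, 4, 6, 0]
Stage 2 (DELAY): [0, 6, -9, 4, 6] = [0, 6, -9, 4, 6] -> [0, 6, -9, 4, 6]

Answer: 0 6 -9 4 6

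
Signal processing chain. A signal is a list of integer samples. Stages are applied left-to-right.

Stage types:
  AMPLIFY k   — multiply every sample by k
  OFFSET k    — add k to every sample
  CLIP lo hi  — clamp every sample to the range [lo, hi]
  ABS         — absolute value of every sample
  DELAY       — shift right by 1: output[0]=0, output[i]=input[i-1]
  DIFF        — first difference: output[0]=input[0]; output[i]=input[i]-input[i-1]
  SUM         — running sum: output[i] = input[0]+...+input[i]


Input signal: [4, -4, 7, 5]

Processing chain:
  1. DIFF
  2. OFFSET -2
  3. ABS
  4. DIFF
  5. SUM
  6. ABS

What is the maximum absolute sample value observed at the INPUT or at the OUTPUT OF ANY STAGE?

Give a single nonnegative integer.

Answer: 11

Derivation:
Input: [4, -4, 7, 5] (max |s|=7)
Stage 1 (DIFF): s[0]=4, -4-4=-8, 7--4=11, 5-7=-2 -> [4, -8, 11, -2] (max |s|=11)
Stage 2 (OFFSET -2): 4+-2=2, -8+-2=-10, 11+-2=9, -2+-2=-4 -> [2, -10, 9, -4] (max |s|=10)
Stage 3 (ABS): |2|=2, |-10|=10, |9|=9, |-4|=4 -> [2, 10, 9, 4] (max |s|=10)
Stage 4 (DIFF): s[0]=2, 10-2=8, 9-10=-1, 4-9=-5 -> [2, 8, -1, -5] (max |s|=8)
Stage 5 (SUM): sum[0..0]=2, sum[0..1]=10, sum[0..2]=9, sum[0..3]=4 -> [2, 10, 9, 4] (max |s|=10)
Stage 6 (ABS): |2|=2, |10|=10, |9|=9, |4|=4 -> [2, 10, 9, 4] (max |s|=10)
Overall max amplitude: 11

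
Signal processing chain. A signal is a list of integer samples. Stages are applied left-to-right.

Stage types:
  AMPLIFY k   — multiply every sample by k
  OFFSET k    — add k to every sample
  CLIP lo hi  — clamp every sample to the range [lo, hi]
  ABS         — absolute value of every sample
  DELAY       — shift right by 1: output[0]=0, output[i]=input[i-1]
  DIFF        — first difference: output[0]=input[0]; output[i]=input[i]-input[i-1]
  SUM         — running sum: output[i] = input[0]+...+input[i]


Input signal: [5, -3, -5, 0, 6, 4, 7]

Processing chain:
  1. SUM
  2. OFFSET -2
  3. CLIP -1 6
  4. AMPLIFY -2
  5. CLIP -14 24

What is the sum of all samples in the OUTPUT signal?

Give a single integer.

Answer: -26

Derivation:
Input: [5, -3, -5, 0, 6, 4, 7]
Stage 1 (SUM): sum[0..0]=5, sum[0..1]=2, sum[0..2]=-3, sum[0..3]=-3, sum[0..4]=3, sum[0..5]=7, sum[0..6]=14 -> [5, 2, -3, -3, 3, 7, 14]
Stage 2 (OFFSET -2): 5+-2=3, 2+-2=0, -3+-2=-5, -3+-2=-5, 3+-2=1, 7+-2=5, 14+-2=12 -> [3, 0, -5, -5, 1, 5, 12]
Stage 3 (CLIP -1 6): clip(3,-1,6)=3, clip(0,-1,6)=0, clip(-5,-1,6)=-1, clip(-5,-1,6)=-1, clip(1,-1,6)=1, clip(5,-1,6)=5, clip(12,-1,6)=6 -> [3, 0, -1, -1, 1, 5, 6]
Stage 4 (AMPLIFY -2): 3*-2=-6, 0*-2=0, -1*-2=2, -1*-2=2, 1*-2=-2, 5*-2=-10, 6*-2=-12 -> [-6, 0, 2, 2, -2, -10, -12]
Stage 5 (CLIP -14 24): clip(-6,-14,24)=-6, clip(0,-14,24)=0, clip(2,-14,24)=2, clip(2,-14,24)=2, clip(-2,-14,24)=-2, clip(-10,-14,24)=-10, clip(-12,-14,24)=-12 -> [-6, 0, 2, 2, -2, -10, -12]
Output sum: -26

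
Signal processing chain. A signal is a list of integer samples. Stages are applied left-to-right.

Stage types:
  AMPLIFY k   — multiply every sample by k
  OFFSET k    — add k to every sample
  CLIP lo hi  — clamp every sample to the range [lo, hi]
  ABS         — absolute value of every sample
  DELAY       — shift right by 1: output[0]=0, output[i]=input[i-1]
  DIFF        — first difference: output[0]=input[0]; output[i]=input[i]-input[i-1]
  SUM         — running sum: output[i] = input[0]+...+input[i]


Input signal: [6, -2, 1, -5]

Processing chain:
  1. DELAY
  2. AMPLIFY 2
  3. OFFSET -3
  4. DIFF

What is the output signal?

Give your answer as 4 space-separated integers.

Answer: -3 12 -16 6

Derivation:
Input: [6, -2, 1, -5]
Stage 1 (DELAY): [0, 6, -2, 1] = [0, 6, -2, 1] -> [0, 6, -2, 1]
Stage 2 (AMPLIFY 2): 0*2=0, 6*2=12, -2*2=-4, 1*2=2 -> [0, 12, -4, 2]
Stage 3 (OFFSET -3): 0+-3=-3, 12+-3=9, -4+-3=-7, 2+-3=-1 -> [-3, 9, -7, -1]
Stage 4 (DIFF): s[0]=-3, 9--3=12, -7-9=-16, -1--7=6 -> [-3, 12, -16, 6]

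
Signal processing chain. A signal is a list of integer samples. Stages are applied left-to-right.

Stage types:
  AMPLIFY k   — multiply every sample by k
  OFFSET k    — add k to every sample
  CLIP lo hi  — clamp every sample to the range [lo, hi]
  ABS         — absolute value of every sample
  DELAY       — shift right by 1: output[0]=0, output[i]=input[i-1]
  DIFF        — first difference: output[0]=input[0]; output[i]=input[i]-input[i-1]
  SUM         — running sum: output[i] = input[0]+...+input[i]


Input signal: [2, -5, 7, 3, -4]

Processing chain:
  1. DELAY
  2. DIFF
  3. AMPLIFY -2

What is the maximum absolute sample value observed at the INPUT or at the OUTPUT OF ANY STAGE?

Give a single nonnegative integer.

Input: [2, -5, 7, 3, -4] (max |s|=7)
Stage 1 (DELAY): [0, 2, -5, 7, 3] = [0, 2, -5, 7, 3] -> [0, 2, -5, 7, 3] (max |s|=7)
Stage 2 (DIFF): s[0]=0, 2-0=2, -5-2=-7, 7--5=12, 3-7=-4 -> [0, 2, -7, 12, -4] (max |s|=12)
Stage 3 (AMPLIFY -2): 0*-2=0, 2*-2=-4, -7*-2=14, 12*-2=-24, -4*-2=8 -> [0, -4, 14, -24, 8] (max |s|=24)
Overall max amplitude: 24

Answer: 24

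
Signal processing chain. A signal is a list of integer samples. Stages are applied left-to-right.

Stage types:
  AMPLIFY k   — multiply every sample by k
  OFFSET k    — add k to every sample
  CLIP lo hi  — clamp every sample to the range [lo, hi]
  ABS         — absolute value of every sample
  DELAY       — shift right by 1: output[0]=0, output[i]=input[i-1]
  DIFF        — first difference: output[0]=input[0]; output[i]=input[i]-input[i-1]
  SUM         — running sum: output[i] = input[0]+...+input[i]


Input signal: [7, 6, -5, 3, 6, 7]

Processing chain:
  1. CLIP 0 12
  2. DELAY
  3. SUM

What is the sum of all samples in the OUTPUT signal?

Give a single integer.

Input: [7, 6, -5, 3, 6, 7]
Stage 1 (CLIP 0 12): clip(7,0,12)=7, clip(6,0,12)=6, clip(-5,0,12)=0, clip(3,0,12)=3, clip(6,0,12)=6, clip(7,0,12)=7 -> [7, 6, 0, 3, 6, 7]
Stage 2 (DELAY): [0, 7, 6, 0, 3, 6] = [0, 7, 6, 0, 3, 6] -> [0, 7, 6, 0, 3, 6]
Stage 3 (SUM): sum[0..0]=0, sum[0..1]=7, sum[0..2]=13, sum[0..3]=13, sum[0..4]=16, sum[0..5]=22 -> [0, 7, 13, 13, 16, 22]
Output sum: 71

Answer: 71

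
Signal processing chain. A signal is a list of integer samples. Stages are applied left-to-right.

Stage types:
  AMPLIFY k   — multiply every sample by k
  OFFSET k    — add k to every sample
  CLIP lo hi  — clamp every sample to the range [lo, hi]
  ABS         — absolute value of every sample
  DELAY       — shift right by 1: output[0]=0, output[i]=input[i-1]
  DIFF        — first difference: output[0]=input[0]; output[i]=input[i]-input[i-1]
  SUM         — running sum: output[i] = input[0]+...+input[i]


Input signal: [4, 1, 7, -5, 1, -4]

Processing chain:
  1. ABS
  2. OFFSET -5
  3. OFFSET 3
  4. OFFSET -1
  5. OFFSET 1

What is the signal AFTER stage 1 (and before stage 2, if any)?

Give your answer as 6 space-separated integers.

Answer: 4 1 7 5 1 4

Derivation:
Input: [4, 1, 7, -5, 1, -4]
Stage 1 (ABS): |4|=4, |1|=1, |7|=7, |-5|=5, |1|=1, |-4|=4 -> [4, 1, 7, 5, 1, 4]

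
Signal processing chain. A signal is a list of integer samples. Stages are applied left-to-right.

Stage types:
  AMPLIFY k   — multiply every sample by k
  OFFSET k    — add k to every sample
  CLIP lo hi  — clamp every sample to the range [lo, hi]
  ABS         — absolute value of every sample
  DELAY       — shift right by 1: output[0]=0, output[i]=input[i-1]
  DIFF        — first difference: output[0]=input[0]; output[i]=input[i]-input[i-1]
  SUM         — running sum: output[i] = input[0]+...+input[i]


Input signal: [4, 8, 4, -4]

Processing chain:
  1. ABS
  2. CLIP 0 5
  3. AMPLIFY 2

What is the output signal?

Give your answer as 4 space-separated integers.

Input: [4, 8, 4, -4]
Stage 1 (ABS): |4|=4, |8|=8, |4|=4, |-4|=4 -> [4, 8, 4, 4]
Stage 2 (CLIP 0 5): clip(4,0,5)=4, clip(8,0,5)=5, clip(4,0,5)=4, clip(4,0,5)=4 -> [4, 5, 4, 4]
Stage 3 (AMPLIFY 2): 4*2=8, 5*2=10, 4*2=8, 4*2=8 -> [8, 10, 8, 8]

Answer: 8 10 8 8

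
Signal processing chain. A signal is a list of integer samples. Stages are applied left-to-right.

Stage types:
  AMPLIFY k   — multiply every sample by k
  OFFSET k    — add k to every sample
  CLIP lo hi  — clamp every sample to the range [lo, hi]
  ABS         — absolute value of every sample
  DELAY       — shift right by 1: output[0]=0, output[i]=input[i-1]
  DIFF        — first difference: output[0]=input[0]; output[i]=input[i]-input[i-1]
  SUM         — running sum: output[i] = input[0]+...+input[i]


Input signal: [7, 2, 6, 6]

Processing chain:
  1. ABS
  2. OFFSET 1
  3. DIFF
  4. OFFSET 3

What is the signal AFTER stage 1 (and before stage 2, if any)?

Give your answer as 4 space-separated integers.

Answer: 7 2 6 6

Derivation:
Input: [7, 2, 6, 6]
Stage 1 (ABS): |7|=7, |2|=2, |6|=6, |6|=6 -> [7, 2, 6, 6]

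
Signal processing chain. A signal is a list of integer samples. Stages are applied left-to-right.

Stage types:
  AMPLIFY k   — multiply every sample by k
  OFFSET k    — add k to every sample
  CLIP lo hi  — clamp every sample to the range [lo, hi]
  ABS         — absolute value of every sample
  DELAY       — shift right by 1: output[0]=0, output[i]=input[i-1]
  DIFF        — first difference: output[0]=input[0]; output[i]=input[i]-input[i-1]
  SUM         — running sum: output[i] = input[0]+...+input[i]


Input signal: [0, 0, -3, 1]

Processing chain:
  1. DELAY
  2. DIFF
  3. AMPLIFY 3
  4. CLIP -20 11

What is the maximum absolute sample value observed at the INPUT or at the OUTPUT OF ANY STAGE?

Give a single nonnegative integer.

Answer: 9

Derivation:
Input: [0, 0, -3, 1] (max |s|=3)
Stage 1 (DELAY): [0, 0, 0, -3] = [0, 0, 0, -3] -> [0, 0, 0, -3] (max |s|=3)
Stage 2 (DIFF): s[0]=0, 0-0=0, 0-0=0, -3-0=-3 -> [0, 0, 0, -3] (max |s|=3)
Stage 3 (AMPLIFY 3): 0*3=0, 0*3=0, 0*3=0, -3*3=-9 -> [0, 0, 0, -9] (max |s|=9)
Stage 4 (CLIP -20 11): clip(0,-20,11)=0, clip(0,-20,11)=0, clip(0,-20,11)=0, clip(-9,-20,11)=-9 -> [0, 0, 0, -9] (max |s|=9)
Overall max amplitude: 9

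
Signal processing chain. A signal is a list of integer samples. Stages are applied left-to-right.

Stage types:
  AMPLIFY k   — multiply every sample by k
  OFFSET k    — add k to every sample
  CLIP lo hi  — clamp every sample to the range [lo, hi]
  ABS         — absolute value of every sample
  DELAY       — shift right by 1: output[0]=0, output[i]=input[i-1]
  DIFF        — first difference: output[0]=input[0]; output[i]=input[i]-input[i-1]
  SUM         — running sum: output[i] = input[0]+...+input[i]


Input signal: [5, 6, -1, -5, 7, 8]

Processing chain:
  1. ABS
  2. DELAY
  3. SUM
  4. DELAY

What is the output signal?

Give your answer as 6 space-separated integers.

Input: [5, 6, -1, -5, 7, 8]
Stage 1 (ABS): |5|=5, |6|=6, |-1|=1, |-5|=5, |7|=7, |8|=8 -> [5, 6, 1, 5, 7, 8]
Stage 2 (DELAY): [0, 5, 6, 1, 5, 7] = [0, 5, 6, 1, 5, 7] -> [0, 5, 6, 1, 5, 7]
Stage 3 (SUM): sum[0..0]=0, sum[0..1]=5, sum[0..2]=11, sum[0..3]=12, sum[0..4]=17, sum[0..5]=24 -> [0, 5, 11, 12, 17, 24]
Stage 4 (DELAY): [0, 0, 5, 11, 12, 17] = [0, 0, 5, 11, 12, 17] -> [0, 0, 5, 11, 12, 17]

Answer: 0 0 5 11 12 17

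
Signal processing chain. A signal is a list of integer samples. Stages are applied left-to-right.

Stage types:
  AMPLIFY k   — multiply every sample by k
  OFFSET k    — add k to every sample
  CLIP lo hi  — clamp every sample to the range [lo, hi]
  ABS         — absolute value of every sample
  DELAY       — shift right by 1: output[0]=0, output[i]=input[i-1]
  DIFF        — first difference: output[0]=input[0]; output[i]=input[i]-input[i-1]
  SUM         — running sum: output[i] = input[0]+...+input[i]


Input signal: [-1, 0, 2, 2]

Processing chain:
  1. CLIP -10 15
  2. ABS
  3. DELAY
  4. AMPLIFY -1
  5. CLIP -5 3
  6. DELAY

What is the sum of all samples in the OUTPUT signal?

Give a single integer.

Answer: -1

Derivation:
Input: [-1, 0, 2, 2]
Stage 1 (CLIP -10 15): clip(-1,-10,15)=-1, clip(0,-10,15)=0, clip(2,-10,15)=2, clip(2,-10,15)=2 -> [-1, 0, 2, 2]
Stage 2 (ABS): |-1|=1, |0|=0, |2|=2, |2|=2 -> [1, 0, 2, 2]
Stage 3 (DELAY): [0, 1, 0, 2] = [0, 1, 0, 2] -> [0, 1, 0, 2]
Stage 4 (AMPLIFY -1): 0*-1=0, 1*-1=-1, 0*-1=0, 2*-1=-2 -> [0, -1, 0, -2]
Stage 5 (CLIP -5 3): clip(0,-5,3)=0, clip(-1,-5,3)=-1, clip(0,-5,3)=0, clip(-2,-5,3)=-2 -> [0, -1, 0, -2]
Stage 6 (DELAY): [0, 0, -1, 0] = [0, 0, -1, 0] -> [0, 0, -1, 0]
Output sum: -1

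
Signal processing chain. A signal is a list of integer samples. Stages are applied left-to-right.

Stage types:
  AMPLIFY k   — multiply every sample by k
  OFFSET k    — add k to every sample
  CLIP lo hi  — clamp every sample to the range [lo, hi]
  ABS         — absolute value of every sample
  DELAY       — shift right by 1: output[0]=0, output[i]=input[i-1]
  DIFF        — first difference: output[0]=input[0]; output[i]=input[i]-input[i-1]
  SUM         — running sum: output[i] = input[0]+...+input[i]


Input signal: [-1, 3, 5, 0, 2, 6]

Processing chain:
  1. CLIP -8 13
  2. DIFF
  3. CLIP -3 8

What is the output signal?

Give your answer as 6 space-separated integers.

Answer: -1 4 2 -3 2 4

Derivation:
Input: [-1, 3, 5, 0, 2, 6]
Stage 1 (CLIP -8 13): clip(-1,-8,13)=-1, clip(3,-8,13)=3, clip(5,-8,13)=5, clip(0,-8,13)=0, clip(2,-8,13)=2, clip(6,-8,13)=6 -> [-1, 3, 5, 0, 2, 6]
Stage 2 (DIFF): s[0]=-1, 3--1=4, 5-3=2, 0-5=-5, 2-0=2, 6-2=4 -> [-1, 4, 2, -5, 2, 4]
Stage 3 (CLIP -3 8): clip(-1,-3,8)=-1, clip(4,-3,8)=4, clip(2,-3,8)=2, clip(-5,-3,8)=-3, clip(2,-3,8)=2, clip(4,-3,8)=4 -> [-1, 4, 2, -3, 2, 4]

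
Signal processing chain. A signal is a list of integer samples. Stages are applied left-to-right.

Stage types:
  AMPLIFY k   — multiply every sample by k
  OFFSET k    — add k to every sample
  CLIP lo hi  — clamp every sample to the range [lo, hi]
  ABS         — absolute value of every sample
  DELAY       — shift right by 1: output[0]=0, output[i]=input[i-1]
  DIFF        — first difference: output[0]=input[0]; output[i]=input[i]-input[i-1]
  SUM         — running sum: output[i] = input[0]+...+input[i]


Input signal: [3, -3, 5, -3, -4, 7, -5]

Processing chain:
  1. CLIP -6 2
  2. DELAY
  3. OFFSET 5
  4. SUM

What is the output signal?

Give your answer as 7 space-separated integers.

Input: [3, -3, 5, -3, -4, 7, -5]
Stage 1 (CLIP -6 2): clip(3,-6,2)=2, clip(-3,-6,2)=-3, clip(5,-6,2)=2, clip(-3,-6,2)=-3, clip(-4,-6,2)=-4, clip(7,-6,2)=2, clip(-5,-6,2)=-5 -> [2, -3, 2, -3, -4, 2, -5]
Stage 2 (DELAY): [0, 2, -3, 2, -3, -4, 2] = [0, 2, -3, 2, -3, -4, 2] -> [0, 2, -3, 2, -3, -4, 2]
Stage 3 (OFFSET 5): 0+5=5, 2+5=7, -3+5=2, 2+5=7, -3+5=2, -4+5=1, 2+5=7 -> [5, 7, 2, 7, 2, 1, 7]
Stage 4 (SUM): sum[0..0]=5, sum[0..1]=12, sum[0..2]=14, sum[0..3]=21, sum[0..4]=23, sum[0..5]=24, sum[0..6]=31 -> [5, 12, 14, 21, 23, 24, 31]

Answer: 5 12 14 21 23 24 31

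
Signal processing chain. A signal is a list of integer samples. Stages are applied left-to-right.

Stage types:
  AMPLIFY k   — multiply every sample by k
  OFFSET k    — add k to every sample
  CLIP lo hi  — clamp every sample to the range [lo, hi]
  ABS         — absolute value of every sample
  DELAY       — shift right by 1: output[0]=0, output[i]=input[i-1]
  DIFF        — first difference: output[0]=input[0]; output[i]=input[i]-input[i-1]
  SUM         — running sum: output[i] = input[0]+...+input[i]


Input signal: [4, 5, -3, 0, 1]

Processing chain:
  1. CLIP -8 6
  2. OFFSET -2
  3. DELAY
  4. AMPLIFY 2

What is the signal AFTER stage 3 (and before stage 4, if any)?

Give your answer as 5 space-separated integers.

Input: [4, 5, -3, 0, 1]
Stage 1 (CLIP -8 6): clip(4,-8,6)=4, clip(5,-8,6)=5, clip(-3,-8,6)=-3, clip(0,-8,6)=0, clip(1,-8,6)=1 -> [4, 5, -3, 0, 1]
Stage 2 (OFFSET -2): 4+-2=2, 5+-2=3, -3+-2=-5, 0+-2=-2, 1+-2=-1 -> [2, 3, -5, -2, -1]
Stage 3 (DELAY): [0, 2, 3, -5, -2] = [0, 2, 3, -5, -2] -> [0, 2, 3, -5, -2]

Answer: 0 2 3 -5 -2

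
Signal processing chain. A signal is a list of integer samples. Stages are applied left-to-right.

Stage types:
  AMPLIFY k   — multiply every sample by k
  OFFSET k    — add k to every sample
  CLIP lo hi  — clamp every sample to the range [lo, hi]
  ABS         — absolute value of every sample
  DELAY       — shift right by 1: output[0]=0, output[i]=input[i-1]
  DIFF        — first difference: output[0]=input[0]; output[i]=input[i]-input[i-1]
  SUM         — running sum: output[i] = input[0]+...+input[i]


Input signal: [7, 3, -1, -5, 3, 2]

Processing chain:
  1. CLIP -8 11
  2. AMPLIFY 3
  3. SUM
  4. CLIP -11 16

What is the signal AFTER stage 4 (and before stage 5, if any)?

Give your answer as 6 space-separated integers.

Answer: 16 16 16 12 16 16

Derivation:
Input: [7, 3, -1, -5, 3, 2]
Stage 1 (CLIP -8 11): clip(7,-8,11)=7, clip(3,-8,11)=3, clip(-1,-8,11)=-1, clip(-5,-8,11)=-5, clip(3,-8,11)=3, clip(2,-8,11)=2 -> [7, 3, -1, -5, 3, 2]
Stage 2 (AMPLIFY 3): 7*3=21, 3*3=9, -1*3=-3, -5*3=-15, 3*3=9, 2*3=6 -> [21, 9, -3, -15, 9, 6]
Stage 3 (SUM): sum[0..0]=21, sum[0..1]=30, sum[0..2]=27, sum[0..3]=12, sum[0..4]=21, sum[0..5]=27 -> [21, 30, 27, 12, 21, 27]
Stage 4 (CLIP -11 16): clip(21,-11,16)=16, clip(30,-11,16)=16, clip(27,-11,16)=16, clip(12,-11,16)=12, clip(21,-11,16)=16, clip(27,-11,16)=16 -> [16, 16, 16, 12, 16, 16]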